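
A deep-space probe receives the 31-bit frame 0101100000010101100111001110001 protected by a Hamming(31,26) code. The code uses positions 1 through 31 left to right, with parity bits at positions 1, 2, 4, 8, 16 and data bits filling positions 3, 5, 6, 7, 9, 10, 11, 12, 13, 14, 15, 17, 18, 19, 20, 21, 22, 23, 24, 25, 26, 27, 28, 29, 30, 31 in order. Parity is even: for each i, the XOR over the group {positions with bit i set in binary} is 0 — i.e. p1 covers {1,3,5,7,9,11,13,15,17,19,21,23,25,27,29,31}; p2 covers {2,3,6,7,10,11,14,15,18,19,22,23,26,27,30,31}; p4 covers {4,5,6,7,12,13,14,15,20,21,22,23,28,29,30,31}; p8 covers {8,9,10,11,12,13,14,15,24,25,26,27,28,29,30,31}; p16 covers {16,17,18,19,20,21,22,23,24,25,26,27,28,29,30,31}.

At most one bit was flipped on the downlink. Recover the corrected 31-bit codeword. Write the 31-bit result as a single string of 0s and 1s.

s1 (pos 1,3,5,7,9,11,13,15,17,19,21,23,25,27,29,31): 0⊕0⊕1⊕0⊕0⊕0⊕0⊕0⊕1⊕0⊕1⊕0⊕1⊕1⊕0⊕1 = 0
s2 (pos 2,3,6,7,10,11,14,15,18,19,22,23,26,27,30,31): 1⊕0⊕0⊕0⊕0⊕0⊕1⊕0⊕0⊕0⊕1⊕0⊕1⊕1⊕0⊕1 = 0
s4 (pos 4,5,6,7,12,13,14,15,20,21,22,23,28,29,30,31): 1⊕1⊕0⊕0⊕1⊕0⊕1⊕0⊕1⊕1⊕1⊕0⊕0⊕0⊕0⊕1 = 0
s8 (pos 8,9,10,11,12,13,14,15,24,25,26,27,28,29,30,31): 0⊕0⊕0⊕0⊕1⊕0⊕1⊕0⊕0⊕1⊕1⊕1⊕0⊕0⊕0⊕1 = 0
s16 (pos 16,17,18,19,20,21,22,23,24,25,26,27,28,29,30,31): 1⊕1⊕0⊕0⊕1⊕1⊕1⊕0⊕0⊕1⊕1⊕1⊕0⊕0⊕0⊕1 = 1
Syndrome s16…s1 = 10000 → error at position 16.
Flip position 16: 0101100000010101100111001110001 → 0101100000010100100111001110001

0101100000010100100111001110001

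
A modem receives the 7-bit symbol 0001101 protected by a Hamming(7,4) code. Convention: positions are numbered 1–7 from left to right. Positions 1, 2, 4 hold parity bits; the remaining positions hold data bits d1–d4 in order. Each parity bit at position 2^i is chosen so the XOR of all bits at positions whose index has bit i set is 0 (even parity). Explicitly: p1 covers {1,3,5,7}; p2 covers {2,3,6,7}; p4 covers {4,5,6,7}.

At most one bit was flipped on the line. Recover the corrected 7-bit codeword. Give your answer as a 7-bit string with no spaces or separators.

s1 (pos 1,3,5,7): 0⊕0⊕1⊕1 = 0
s2 (pos 2,3,6,7): 0⊕0⊕0⊕1 = 1
s4 (pos 4,5,6,7): 1⊕1⊕0⊕1 = 1
Syndrome s4…s1 = 110 → error at position 6.
Flip position 6: 0001101 → 0001111

0001111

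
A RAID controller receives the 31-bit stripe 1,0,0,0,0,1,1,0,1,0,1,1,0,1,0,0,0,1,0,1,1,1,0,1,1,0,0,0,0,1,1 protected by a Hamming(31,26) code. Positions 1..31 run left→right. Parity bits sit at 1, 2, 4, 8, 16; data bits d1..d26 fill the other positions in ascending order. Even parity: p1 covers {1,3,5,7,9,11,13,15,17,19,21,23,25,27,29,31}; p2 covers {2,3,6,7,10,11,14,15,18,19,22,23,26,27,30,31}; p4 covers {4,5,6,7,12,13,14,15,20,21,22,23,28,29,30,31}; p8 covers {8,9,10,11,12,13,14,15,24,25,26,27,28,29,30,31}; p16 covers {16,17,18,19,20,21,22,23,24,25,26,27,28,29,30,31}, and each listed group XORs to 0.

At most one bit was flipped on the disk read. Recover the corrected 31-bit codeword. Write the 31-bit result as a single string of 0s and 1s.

s1 (pos 1,3,5,7,9,11,13,15,17,19,21,23,25,27,29,31): 1⊕0⊕0⊕1⊕1⊕1⊕0⊕0⊕0⊕0⊕1⊕0⊕1⊕0⊕0⊕1 = 1
s2 (pos 2,3,6,7,10,11,14,15,18,19,22,23,26,27,30,31): 0⊕0⊕1⊕1⊕0⊕1⊕1⊕0⊕1⊕0⊕1⊕0⊕0⊕0⊕1⊕1 = 0
s4 (pos 4,5,6,7,12,13,14,15,20,21,22,23,28,29,30,31): 0⊕0⊕1⊕1⊕1⊕0⊕1⊕0⊕1⊕1⊕1⊕0⊕0⊕0⊕1⊕1 = 1
s8 (pos 8,9,10,11,12,13,14,15,24,25,26,27,28,29,30,31): 0⊕1⊕0⊕1⊕1⊕0⊕1⊕0⊕1⊕1⊕0⊕0⊕0⊕0⊕1⊕1 = 0
s16 (pos 16,17,18,19,20,21,22,23,24,25,26,27,28,29,30,31): 0⊕0⊕1⊕0⊕1⊕1⊕1⊕0⊕1⊕1⊕0⊕0⊕0⊕0⊕1⊕1 = 0
Syndrome s16…s1 = 00101 → error at position 5.
Flip position 5: 1000011010110100010111011000011 → 1000111010110100010111011000011

1000111010110100010111011000011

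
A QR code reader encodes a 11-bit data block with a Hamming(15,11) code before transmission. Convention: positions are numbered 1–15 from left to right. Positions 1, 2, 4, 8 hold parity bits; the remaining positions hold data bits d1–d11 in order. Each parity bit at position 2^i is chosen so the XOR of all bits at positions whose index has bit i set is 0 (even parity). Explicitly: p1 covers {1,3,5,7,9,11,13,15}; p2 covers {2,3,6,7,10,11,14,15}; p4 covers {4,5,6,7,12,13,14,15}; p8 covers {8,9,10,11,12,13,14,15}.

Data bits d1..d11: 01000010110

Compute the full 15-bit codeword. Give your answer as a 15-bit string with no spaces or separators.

Place data at non-parity positions: p1 p2 0 p4 1 0 0 p8 0 0 1 0 1 1 0
p1 (pos 1,3,5,7,9,11,13,15): XOR of data positions = 0⊕1⊕0⊕0⊕1⊕1⊕0 = 1
p2 (pos 2,3,6,7,10,11,14,15): XOR of data positions = 0⊕0⊕0⊕0⊕1⊕1⊕0 = 0
p4 (pos 4,5,6,7,12,13,14,15): XOR of data positions = 1⊕0⊕0⊕0⊕1⊕1⊕0 = 1
p8 (pos 8,9,10,11,12,13,14,15): XOR of data positions = 0⊕0⊕1⊕0⊕1⊕1⊕0 = 1
Codeword: 100110010010110

100110010010110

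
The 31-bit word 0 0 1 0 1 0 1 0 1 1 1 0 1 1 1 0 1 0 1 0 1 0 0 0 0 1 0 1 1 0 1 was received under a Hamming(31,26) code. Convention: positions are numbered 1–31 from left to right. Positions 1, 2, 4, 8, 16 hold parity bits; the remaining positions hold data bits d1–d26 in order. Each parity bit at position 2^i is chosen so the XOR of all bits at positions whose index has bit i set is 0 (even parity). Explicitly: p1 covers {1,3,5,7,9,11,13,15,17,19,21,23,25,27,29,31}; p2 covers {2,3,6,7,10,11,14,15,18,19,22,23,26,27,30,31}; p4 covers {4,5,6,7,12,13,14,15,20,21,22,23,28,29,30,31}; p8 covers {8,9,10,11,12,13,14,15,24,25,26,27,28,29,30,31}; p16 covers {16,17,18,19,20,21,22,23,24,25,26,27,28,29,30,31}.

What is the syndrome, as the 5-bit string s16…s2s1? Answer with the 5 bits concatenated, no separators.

s1 (pos 1,3,5,7,9,11,13,15,17,19,21,23,25,27,29,31): 0⊕1⊕1⊕1⊕1⊕1⊕1⊕1⊕1⊕1⊕1⊕0⊕0⊕0⊕1⊕1 = 0
s2 (pos 2,3,6,7,10,11,14,15,18,19,22,23,26,27,30,31): 0⊕1⊕0⊕1⊕1⊕1⊕1⊕1⊕0⊕1⊕0⊕0⊕1⊕0⊕0⊕1 = 1
s4 (pos 4,5,6,7,12,13,14,15,20,21,22,23,28,29,30,31): 0⊕1⊕0⊕1⊕0⊕1⊕1⊕1⊕0⊕1⊕0⊕0⊕1⊕1⊕0⊕1 = 1
s8 (pos 8,9,10,11,12,13,14,15,24,25,26,27,28,29,30,31): 0⊕1⊕1⊕1⊕0⊕1⊕1⊕1⊕0⊕0⊕1⊕0⊕1⊕1⊕0⊕1 = 0
s16 (pos 16,17,18,19,20,21,22,23,24,25,26,27,28,29,30,31): 0⊕1⊕0⊕1⊕0⊕1⊕0⊕0⊕0⊕0⊕1⊕0⊕1⊕1⊕0⊕1 = 1
Syndrome s16…s1 = 10110 → error at position 22.

10110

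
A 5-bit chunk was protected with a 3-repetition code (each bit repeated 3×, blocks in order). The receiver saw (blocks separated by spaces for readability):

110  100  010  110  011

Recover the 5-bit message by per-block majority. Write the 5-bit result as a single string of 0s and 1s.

10011

Block 1 (110): 2 ones → 1
Block 2 (100): 1 one → 0
Block 3 (010): 1 one → 0
Block 4 (110): 2 ones → 1
Block 5 (011): 2 ones → 1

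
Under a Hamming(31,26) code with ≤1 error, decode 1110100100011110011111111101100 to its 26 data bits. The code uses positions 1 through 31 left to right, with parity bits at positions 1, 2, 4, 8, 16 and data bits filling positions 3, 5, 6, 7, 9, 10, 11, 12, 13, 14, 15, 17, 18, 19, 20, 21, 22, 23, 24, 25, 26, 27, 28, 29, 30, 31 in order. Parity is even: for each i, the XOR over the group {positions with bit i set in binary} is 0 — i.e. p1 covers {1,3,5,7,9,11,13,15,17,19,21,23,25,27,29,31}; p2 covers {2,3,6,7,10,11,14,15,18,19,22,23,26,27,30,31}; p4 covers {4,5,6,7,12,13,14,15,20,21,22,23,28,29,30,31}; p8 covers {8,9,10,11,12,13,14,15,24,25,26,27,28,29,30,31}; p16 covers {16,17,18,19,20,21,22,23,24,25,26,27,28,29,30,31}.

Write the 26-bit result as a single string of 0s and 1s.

s1 (pos 1,3,5,7,9,11,13,15,17,19,21,23,25,27,29,31): 1⊕1⊕1⊕0⊕0⊕0⊕1⊕1⊕0⊕1⊕1⊕1⊕1⊕0⊕1⊕0 = 0
s2 (pos 2,3,6,7,10,11,14,15,18,19,22,23,26,27,30,31): 1⊕1⊕0⊕0⊕0⊕0⊕1⊕1⊕1⊕1⊕1⊕1⊕1⊕0⊕0⊕0 = 1
s4 (pos 4,5,6,7,12,13,14,15,20,21,22,23,28,29,30,31): 0⊕1⊕0⊕0⊕1⊕1⊕1⊕1⊕1⊕1⊕1⊕1⊕1⊕1⊕0⊕0 = 1
s8 (pos 8,9,10,11,12,13,14,15,24,25,26,27,28,29,30,31): 1⊕0⊕0⊕0⊕1⊕1⊕1⊕1⊕1⊕1⊕1⊕0⊕1⊕1⊕0⊕0 = 0
s16 (pos 16,17,18,19,20,21,22,23,24,25,26,27,28,29,30,31): 0⊕0⊕1⊕1⊕1⊕1⊕1⊕1⊕1⊕1⊕1⊕0⊕1⊕1⊕0⊕0 = 1
Syndrome s16…s1 = 10110 → error at position 22.
Flip position 22: 1110100100011110011111111101100 → 1110100100011110011110111101100
Read data bits from positions 3,5,6,7,9,10,11,12,13,14,15,17,18,19,20,21,22,23,24,25,26,27,28,29,30,31: 11000001111011110111101100

11000001111011110111101100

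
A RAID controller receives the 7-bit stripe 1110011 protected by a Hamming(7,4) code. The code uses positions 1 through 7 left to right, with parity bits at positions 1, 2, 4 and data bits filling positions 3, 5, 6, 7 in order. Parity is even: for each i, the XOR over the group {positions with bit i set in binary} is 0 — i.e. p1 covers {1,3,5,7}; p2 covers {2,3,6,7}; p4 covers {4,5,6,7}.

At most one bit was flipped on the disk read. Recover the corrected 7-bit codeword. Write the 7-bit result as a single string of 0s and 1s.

s1 (pos 1,3,5,7): 1⊕1⊕0⊕1 = 1
s2 (pos 2,3,6,7): 1⊕1⊕1⊕1 = 0
s4 (pos 4,5,6,7): 0⊕0⊕1⊕1 = 0
Syndrome s4…s1 = 001 → error at position 1.
Flip position 1: 1110011 → 0110011

0110011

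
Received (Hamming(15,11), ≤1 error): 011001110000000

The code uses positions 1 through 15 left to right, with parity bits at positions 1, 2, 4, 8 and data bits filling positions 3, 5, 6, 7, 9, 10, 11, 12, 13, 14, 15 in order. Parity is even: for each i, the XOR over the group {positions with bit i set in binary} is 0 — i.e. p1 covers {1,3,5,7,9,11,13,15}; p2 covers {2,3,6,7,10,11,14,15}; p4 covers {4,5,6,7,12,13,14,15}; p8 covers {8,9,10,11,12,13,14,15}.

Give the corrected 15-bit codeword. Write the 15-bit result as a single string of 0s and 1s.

s1 (pos 1,3,5,7,9,11,13,15): 0⊕1⊕0⊕1⊕0⊕0⊕0⊕0 = 0
s2 (pos 2,3,6,7,10,11,14,15): 1⊕1⊕1⊕1⊕0⊕0⊕0⊕0 = 0
s4 (pos 4,5,6,7,12,13,14,15): 0⊕0⊕1⊕1⊕0⊕0⊕0⊕0 = 0
s8 (pos 8,9,10,11,12,13,14,15): 1⊕0⊕0⊕0⊕0⊕0⊕0⊕0 = 1
Syndrome s8…s1 = 1000 → error at position 8.
Flip position 8: 011001110000000 → 011001100000000

011001100000000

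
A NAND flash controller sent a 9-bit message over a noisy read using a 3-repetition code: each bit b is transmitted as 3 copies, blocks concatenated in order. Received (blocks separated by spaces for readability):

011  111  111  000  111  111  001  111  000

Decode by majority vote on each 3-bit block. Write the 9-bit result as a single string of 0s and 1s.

111011010

Block 1 (011): 2 ones → 1
Block 2 (111): 3 ones → 1
Block 3 (111): 3 ones → 1
Block 4 (000): 0 ones → 0
Block 5 (111): 3 ones → 1
Block 6 (111): 3 ones → 1
Block 7 (001): 1 one → 0
Block 8 (111): 3 ones → 1
Block 9 (000): 0 ones → 0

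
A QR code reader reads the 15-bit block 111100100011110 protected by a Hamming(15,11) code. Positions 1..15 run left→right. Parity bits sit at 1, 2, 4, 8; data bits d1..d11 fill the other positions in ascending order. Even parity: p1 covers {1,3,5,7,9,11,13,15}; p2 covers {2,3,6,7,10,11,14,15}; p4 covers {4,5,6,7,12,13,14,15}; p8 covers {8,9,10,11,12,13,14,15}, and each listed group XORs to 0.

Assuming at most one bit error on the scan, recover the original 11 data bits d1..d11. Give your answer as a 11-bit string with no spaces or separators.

10000011110

s1 (pos 1,3,5,7,9,11,13,15): 1⊕1⊕0⊕1⊕0⊕1⊕1⊕0 = 1
s2 (pos 2,3,6,7,10,11,14,15): 1⊕1⊕0⊕1⊕0⊕1⊕1⊕0 = 1
s4 (pos 4,5,6,7,12,13,14,15): 1⊕0⊕0⊕1⊕1⊕1⊕1⊕0 = 1
s8 (pos 8,9,10,11,12,13,14,15): 0⊕0⊕0⊕1⊕1⊕1⊕1⊕0 = 0
Syndrome s8…s1 = 0111 → error at position 7.
Flip position 7: 111100100011110 → 111100000011110
Read data bits from positions 3,5,6,7,9,10,11,12,13,14,15: 10000011110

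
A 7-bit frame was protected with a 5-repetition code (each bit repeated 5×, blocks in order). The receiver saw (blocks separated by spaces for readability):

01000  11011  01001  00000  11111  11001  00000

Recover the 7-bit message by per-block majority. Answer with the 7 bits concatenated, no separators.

0100110

Block 1 (01000): 1 one → 0
Block 2 (11011): 4 ones → 1
Block 3 (01001): 2 ones → 0
Block 4 (00000): 0 ones → 0
Block 5 (11111): 5 ones → 1
Block 6 (11001): 3 ones → 1
Block 7 (00000): 0 ones → 0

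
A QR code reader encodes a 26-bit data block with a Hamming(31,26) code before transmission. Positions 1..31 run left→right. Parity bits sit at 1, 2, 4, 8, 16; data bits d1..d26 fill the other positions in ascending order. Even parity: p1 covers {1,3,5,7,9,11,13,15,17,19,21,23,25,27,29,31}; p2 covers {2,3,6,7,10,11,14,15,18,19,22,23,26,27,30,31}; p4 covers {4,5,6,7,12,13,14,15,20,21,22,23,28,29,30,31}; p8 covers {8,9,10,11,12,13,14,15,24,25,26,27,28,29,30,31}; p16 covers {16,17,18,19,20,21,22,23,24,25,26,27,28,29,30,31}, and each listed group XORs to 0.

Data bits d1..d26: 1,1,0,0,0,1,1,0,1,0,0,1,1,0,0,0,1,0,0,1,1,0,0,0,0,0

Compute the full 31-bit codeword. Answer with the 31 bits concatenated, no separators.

0011100101101001110001001100000

Place data at non-parity positions: p1 p2 1 p4 1 0 0 p8 0 1 1 0 1 0 0 p16 1 1 0 0 0 1 0 0 1 1 0 0 0 0 0
p1 (pos 1,3,5,7,9,11,13,15,17,19,21,23,25,27,29,31): XOR of data positions = 1⊕1⊕0⊕0⊕1⊕1⊕0⊕1⊕0⊕0⊕0⊕1⊕0⊕0⊕0 = 0
p2 (pos 2,3,6,7,10,11,14,15,18,19,22,23,26,27,30,31): XOR of data positions = 1⊕0⊕0⊕1⊕1⊕0⊕0⊕1⊕0⊕1⊕0⊕1⊕0⊕0⊕0 = 0
p4 (pos 4,5,6,7,12,13,14,15,20,21,22,23,28,29,30,31): XOR of data positions = 1⊕0⊕0⊕0⊕1⊕0⊕0⊕0⊕0⊕1⊕0⊕0⊕0⊕0⊕0 = 1
p8 (pos 8,9,10,11,12,13,14,15,24,25,26,27,28,29,30,31): XOR of data positions = 0⊕1⊕1⊕0⊕1⊕0⊕0⊕0⊕1⊕1⊕0⊕0⊕0⊕0⊕0 = 1
p16 (pos 16,17,18,19,20,21,22,23,24,25,26,27,28,29,30,31): XOR of data positions = 1⊕1⊕0⊕0⊕0⊕1⊕0⊕0⊕1⊕1⊕0⊕0⊕0⊕0⊕0 = 1
Codeword: 0011100101101001110001001100000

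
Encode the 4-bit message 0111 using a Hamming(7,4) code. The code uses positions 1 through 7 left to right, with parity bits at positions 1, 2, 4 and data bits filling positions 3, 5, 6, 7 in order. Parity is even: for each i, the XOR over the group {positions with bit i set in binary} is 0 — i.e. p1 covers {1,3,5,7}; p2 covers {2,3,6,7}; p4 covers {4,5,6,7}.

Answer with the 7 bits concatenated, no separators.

0001111

Place data at non-parity positions: p1 p2 0 p4 1 1 1
p1 (pos 1,3,5,7): XOR of data positions = 0⊕1⊕1 = 0
p2 (pos 2,3,6,7): XOR of data positions = 0⊕1⊕1 = 0
p4 (pos 4,5,6,7): XOR of data positions = 1⊕1⊕1 = 1
Codeword: 0001111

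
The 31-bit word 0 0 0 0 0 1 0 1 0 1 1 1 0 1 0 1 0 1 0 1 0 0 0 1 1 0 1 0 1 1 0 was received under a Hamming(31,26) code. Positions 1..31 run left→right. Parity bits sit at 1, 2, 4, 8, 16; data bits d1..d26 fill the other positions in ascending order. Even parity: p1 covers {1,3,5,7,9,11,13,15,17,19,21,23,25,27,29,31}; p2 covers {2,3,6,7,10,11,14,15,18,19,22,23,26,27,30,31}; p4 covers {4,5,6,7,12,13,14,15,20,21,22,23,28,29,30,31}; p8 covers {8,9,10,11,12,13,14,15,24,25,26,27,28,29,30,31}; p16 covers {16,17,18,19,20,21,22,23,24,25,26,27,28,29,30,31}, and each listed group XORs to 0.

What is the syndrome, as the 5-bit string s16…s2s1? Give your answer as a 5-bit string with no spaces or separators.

00010

s1 (pos 1,3,5,7,9,11,13,15,17,19,21,23,25,27,29,31): 0⊕0⊕0⊕0⊕0⊕1⊕0⊕0⊕0⊕0⊕0⊕0⊕1⊕1⊕1⊕0 = 0
s2 (pos 2,3,6,7,10,11,14,15,18,19,22,23,26,27,30,31): 0⊕0⊕1⊕0⊕1⊕1⊕1⊕0⊕1⊕0⊕0⊕0⊕0⊕1⊕1⊕0 = 1
s4 (pos 4,5,6,7,12,13,14,15,20,21,22,23,28,29,30,31): 0⊕0⊕1⊕0⊕1⊕0⊕1⊕0⊕1⊕0⊕0⊕0⊕0⊕1⊕1⊕0 = 0
s8 (pos 8,9,10,11,12,13,14,15,24,25,26,27,28,29,30,31): 1⊕0⊕1⊕1⊕1⊕0⊕1⊕0⊕1⊕1⊕0⊕1⊕0⊕1⊕1⊕0 = 0
s16 (pos 16,17,18,19,20,21,22,23,24,25,26,27,28,29,30,31): 1⊕0⊕1⊕0⊕1⊕0⊕0⊕0⊕1⊕1⊕0⊕1⊕0⊕1⊕1⊕0 = 0
Syndrome s16…s1 = 00010 → error at position 2.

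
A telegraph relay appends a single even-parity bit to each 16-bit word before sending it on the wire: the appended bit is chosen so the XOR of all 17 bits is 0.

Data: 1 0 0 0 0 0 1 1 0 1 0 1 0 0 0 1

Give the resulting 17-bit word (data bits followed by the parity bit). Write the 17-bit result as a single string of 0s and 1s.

10000011010100010

XOR of the 16 data bits: 1⊕0⊕0⊕0⊕0⊕0⊕1⊕1⊕0⊕1⊕0⊕1⊕0⊕0⊕0⊕1 = 0
Parity bit = 0 (so all 17 bits XOR to 0).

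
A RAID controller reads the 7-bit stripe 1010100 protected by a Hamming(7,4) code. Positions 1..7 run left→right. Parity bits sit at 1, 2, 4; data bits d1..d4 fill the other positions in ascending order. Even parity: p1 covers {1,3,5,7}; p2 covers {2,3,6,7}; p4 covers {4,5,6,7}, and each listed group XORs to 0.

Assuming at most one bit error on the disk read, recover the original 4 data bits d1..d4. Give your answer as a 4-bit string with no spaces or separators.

1101

s1 (pos 1,3,5,7): 1⊕1⊕1⊕0 = 1
s2 (pos 2,3,6,7): 0⊕1⊕0⊕0 = 1
s4 (pos 4,5,6,7): 0⊕1⊕0⊕0 = 1
Syndrome s4…s1 = 111 → error at position 7.
Flip position 7: 1010100 → 1010101
Read data bits from positions 3,5,6,7: 1101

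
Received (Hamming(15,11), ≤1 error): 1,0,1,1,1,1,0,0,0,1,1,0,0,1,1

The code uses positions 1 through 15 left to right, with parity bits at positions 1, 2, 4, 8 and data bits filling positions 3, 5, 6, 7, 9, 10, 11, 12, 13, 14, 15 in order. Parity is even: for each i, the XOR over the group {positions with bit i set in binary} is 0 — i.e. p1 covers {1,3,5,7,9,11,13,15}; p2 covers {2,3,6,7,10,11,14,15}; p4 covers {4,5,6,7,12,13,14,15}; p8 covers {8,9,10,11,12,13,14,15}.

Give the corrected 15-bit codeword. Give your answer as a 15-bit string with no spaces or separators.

s1 (pos 1,3,5,7,9,11,13,15): 1⊕1⊕1⊕0⊕0⊕1⊕0⊕1 = 1
s2 (pos 2,3,6,7,10,11,14,15): 0⊕1⊕1⊕0⊕1⊕1⊕1⊕1 = 0
s4 (pos 4,5,6,7,12,13,14,15): 1⊕1⊕1⊕0⊕0⊕0⊕1⊕1 = 1
s8 (pos 8,9,10,11,12,13,14,15): 0⊕0⊕1⊕1⊕0⊕0⊕1⊕1 = 0
Syndrome s8…s1 = 0101 → error at position 5.
Flip position 5: 101111000110011 → 101101000110011

101101000110011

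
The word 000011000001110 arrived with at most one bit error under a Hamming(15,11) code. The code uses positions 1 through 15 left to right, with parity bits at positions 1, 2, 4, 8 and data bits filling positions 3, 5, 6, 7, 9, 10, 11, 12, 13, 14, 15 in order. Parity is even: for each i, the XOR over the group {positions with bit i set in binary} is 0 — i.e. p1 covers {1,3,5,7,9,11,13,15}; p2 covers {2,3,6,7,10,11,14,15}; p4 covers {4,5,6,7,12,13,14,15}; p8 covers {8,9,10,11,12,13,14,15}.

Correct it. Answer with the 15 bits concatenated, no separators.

s1 (pos 1,3,5,7,9,11,13,15): 0⊕0⊕1⊕0⊕0⊕0⊕1⊕0 = 0
s2 (pos 2,3,6,7,10,11,14,15): 0⊕0⊕1⊕0⊕0⊕0⊕1⊕0 = 0
s4 (pos 4,5,6,7,12,13,14,15): 0⊕1⊕1⊕0⊕1⊕1⊕1⊕0 = 1
s8 (pos 8,9,10,11,12,13,14,15): 0⊕0⊕0⊕0⊕1⊕1⊕1⊕0 = 1
Syndrome s8…s1 = 1100 → error at position 12.
Flip position 12: 000011000001110 → 000011000000110

000011000000110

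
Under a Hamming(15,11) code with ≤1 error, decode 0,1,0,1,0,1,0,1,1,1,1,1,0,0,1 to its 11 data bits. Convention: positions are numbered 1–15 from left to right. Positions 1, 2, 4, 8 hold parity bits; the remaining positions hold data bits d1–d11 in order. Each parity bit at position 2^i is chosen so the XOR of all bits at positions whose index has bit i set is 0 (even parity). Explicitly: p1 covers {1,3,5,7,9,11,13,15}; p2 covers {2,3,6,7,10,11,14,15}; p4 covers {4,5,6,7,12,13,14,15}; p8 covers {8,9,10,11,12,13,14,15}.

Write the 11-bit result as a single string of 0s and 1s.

s1 (pos 1,3,5,7,9,11,13,15): 0⊕0⊕0⊕0⊕1⊕1⊕0⊕1 = 1
s2 (pos 2,3,6,7,10,11,14,15): 1⊕0⊕1⊕0⊕1⊕1⊕0⊕1 = 1
s4 (pos 4,5,6,7,12,13,14,15): 1⊕0⊕1⊕0⊕1⊕0⊕0⊕1 = 0
s8 (pos 8,9,10,11,12,13,14,15): 1⊕1⊕1⊕1⊕1⊕0⊕0⊕1 = 0
Syndrome s8…s1 = 0011 → error at position 3.
Flip position 3: 010101011111001 → 011101011111001
Read data bits from positions 3,5,6,7,9,10,11,12,13,14,15: 10101111001

10101111001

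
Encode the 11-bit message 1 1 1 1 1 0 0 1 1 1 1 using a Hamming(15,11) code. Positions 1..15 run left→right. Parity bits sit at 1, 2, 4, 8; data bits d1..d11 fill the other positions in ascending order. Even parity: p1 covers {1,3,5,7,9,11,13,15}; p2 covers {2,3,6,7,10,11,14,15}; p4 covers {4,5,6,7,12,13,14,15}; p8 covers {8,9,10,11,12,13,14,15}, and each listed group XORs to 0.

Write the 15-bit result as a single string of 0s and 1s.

Place data at non-parity positions: p1 p2 1 p4 1 1 1 p8 1 0 0 1 1 1 1
p1 (pos 1,3,5,7,9,11,13,15): XOR of data positions = 1⊕1⊕1⊕1⊕0⊕1⊕1 = 0
p2 (pos 2,3,6,7,10,11,14,15): XOR of data positions = 1⊕1⊕1⊕0⊕0⊕1⊕1 = 1
p4 (pos 4,5,6,7,12,13,14,15): XOR of data positions = 1⊕1⊕1⊕1⊕1⊕1⊕1 = 1
p8 (pos 8,9,10,11,12,13,14,15): XOR of data positions = 1⊕0⊕0⊕1⊕1⊕1⊕1 = 1
Codeword: 011111111001111

011111111001111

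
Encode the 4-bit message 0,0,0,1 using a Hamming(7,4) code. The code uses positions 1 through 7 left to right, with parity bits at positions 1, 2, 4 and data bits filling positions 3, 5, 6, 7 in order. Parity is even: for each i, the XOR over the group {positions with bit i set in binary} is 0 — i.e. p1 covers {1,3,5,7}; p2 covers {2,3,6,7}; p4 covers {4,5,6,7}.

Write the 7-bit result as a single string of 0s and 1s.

Place data at non-parity positions: p1 p2 0 p4 0 0 1
p1 (pos 1,3,5,7): XOR of data positions = 0⊕0⊕1 = 1
p2 (pos 2,3,6,7): XOR of data positions = 0⊕0⊕1 = 1
p4 (pos 4,5,6,7): XOR of data positions = 0⊕0⊕1 = 1
Codeword: 1101001

1101001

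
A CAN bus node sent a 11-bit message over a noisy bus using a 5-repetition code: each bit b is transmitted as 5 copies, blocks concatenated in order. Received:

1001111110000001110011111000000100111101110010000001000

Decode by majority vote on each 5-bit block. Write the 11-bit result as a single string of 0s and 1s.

Block 1 (10011): 3 ones → 1
Block 2 (11110): 4 ones → 1
Block 3 (00000): 0 ones → 0
Block 4 (11100): 3 ones → 1
Block 5 (11111): 5 ones → 1
Block 6 (00000): 0 ones → 0
Block 7 (01001): 2 ones → 0
Block 8 (11101): 4 ones → 1
Block 9 (11001): 3 ones → 1
Block 10 (00000): 0 ones → 0
Block 11 (01000): 1 one → 0

11011001100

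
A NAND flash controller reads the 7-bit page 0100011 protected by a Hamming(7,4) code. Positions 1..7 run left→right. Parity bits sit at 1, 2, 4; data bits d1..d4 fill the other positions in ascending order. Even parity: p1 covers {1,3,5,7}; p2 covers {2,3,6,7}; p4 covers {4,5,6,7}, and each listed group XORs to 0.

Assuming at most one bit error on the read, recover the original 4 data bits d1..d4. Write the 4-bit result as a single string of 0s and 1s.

s1 (pos 1,3,5,7): 0⊕0⊕0⊕1 = 1
s2 (pos 2,3,6,7): 1⊕0⊕1⊕1 = 1
s4 (pos 4,5,6,7): 0⊕0⊕1⊕1 = 0
Syndrome s4…s1 = 011 → error at position 3.
Flip position 3: 0100011 → 0110011
Read data bits from positions 3,5,6,7: 1011

1011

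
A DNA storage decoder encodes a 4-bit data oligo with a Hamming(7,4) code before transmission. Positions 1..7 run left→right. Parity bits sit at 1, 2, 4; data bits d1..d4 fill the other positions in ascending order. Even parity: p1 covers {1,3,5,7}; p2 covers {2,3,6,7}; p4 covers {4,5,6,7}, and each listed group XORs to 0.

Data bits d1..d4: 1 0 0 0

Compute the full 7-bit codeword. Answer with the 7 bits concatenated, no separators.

Place data at non-parity positions: p1 p2 1 p4 0 0 0
p1 (pos 1,3,5,7): XOR of data positions = 1⊕0⊕0 = 1
p2 (pos 2,3,6,7): XOR of data positions = 1⊕0⊕0 = 1
p4 (pos 4,5,6,7): XOR of data positions = 0⊕0⊕0 = 0
Codeword: 1110000

1110000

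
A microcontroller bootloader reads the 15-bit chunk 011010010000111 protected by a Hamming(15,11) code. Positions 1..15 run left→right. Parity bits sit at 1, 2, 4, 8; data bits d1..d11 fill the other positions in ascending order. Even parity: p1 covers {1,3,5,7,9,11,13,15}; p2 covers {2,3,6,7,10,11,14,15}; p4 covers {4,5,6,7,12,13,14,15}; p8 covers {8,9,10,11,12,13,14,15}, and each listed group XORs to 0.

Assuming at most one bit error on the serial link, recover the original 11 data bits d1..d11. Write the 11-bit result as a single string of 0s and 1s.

11000000111

s1 (pos 1,3,5,7,9,11,13,15): 0⊕1⊕1⊕0⊕0⊕0⊕1⊕1 = 0
s2 (pos 2,3,6,7,10,11,14,15): 1⊕1⊕0⊕0⊕0⊕0⊕1⊕1 = 0
s4 (pos 4,5,6,7,12,13,14,15): 0⊕1⊕0⊕0⊕0⊕1⊕1⊕1 = 0
s8 (pos 8,9,10,11,12,13,14,15): 1⊕0⊕0⊕0⊕0⊕1⊕1⊕1 = 0
Syndrome s8…s1 = 0000 → no error.
Read data bits from positions 3,5,6,7,9,10,11,12,13,14,15: 11000000111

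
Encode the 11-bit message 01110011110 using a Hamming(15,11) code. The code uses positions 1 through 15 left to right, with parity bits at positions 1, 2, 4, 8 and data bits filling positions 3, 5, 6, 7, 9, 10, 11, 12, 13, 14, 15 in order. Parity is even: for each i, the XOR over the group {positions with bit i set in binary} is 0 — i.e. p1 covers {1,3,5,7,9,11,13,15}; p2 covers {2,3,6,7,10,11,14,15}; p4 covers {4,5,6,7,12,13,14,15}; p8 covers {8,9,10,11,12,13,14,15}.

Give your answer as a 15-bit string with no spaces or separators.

Place data at non-parity positions: p1 p2 0 p4 1 1 1 p8 0 0 1 1 1 1 0
p1 (pos 1,3,5,7,9,11,13,15): XOR of data positions = 0⊕1⊕1⊕0⊕1⊕1⊕0 = 0
p2 (pos 2,3,6,7,10,11,14,15): XOR of data positions = 0⊕1⊕1⊕0⊕1⊕1⊕0 = 0
p4 (pos 4,5,6,7,12,13,14,15): XOR of data positions = 1⊕1⊕1⊕1⊕1⊕1⊕0 = 0
p8 (pos 8,9,10,11,12,13,14,15): XOR of data positions = 0⊕0⊕1⊕1⊕1⊕1⊕0 = 0
Codeword: 000011100011110

000011100011110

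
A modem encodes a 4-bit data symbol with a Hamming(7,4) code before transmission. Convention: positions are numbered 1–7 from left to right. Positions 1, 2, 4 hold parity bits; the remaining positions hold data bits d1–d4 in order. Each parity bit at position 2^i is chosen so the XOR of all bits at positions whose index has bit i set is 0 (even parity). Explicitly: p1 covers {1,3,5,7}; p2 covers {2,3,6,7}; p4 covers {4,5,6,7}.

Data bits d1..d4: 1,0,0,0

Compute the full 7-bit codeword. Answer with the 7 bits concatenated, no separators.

Place data at non-parity positions: p1 p2 1 p4 0 0 0
p1 (pos 1,3,5,7): XOR of data positions = 1⊕0⊕0 = 1
p2 (pos 2,3,6,7): XOR of data positions = 1⊕0⊕0 = 1
p4 (pos 4,5,6,7): XOR of data positions = 0⊕0⊕0 = 0
Codeword: 1110000

1110000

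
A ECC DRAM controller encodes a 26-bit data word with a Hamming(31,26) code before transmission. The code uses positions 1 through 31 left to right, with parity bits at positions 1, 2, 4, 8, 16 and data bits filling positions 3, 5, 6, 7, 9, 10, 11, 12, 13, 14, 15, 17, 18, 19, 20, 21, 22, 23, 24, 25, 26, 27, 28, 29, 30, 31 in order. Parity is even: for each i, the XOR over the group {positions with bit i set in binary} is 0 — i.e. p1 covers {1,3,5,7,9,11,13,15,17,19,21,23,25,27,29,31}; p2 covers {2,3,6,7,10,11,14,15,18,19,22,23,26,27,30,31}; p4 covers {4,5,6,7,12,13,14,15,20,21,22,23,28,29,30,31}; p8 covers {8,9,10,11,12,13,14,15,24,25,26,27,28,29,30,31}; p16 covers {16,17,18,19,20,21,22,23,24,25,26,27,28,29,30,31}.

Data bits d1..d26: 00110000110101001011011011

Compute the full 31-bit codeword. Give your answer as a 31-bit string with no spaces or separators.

1000011000001101101001011011011

Place data at non-parity positions: p1 p2 0 p4 0 1 1 p8 0 0 0 0 1 1 0 p16 1 0 1 0 0 1 0 1 1 0 1 1 0 1 1
p1 (pos 1,3,5,7,9,11,13,15,17,19,21,23,25,27,29,31): XOR of data positions = 0⊕0⊕1⊕0⊕0⊕1⊕0⊕1⊕1⊕0⊕0⊕1⊕1⊕0⊕1 = 1
p2 (pos 2,3,6,7,10,11,14,15,18,19,22,23,26,27,30,31): XOR of data positions = 0⊕1⊕1⊕0⊕0⊕1⊕0⊕0⊕1⊕1⊕0⊕0⊕1⊕1⊕1 = 0
p4 (pos 4,5,6,7,12,13,14,15,20,21,22,23,28,29,30,31): XOR of data positions = 0⊕1⊕1⊕0⊕1⊕1⊕0⊕0⊕0⊕1⊕0⊕1⊕0⊕1⊕1 = 0
p8 (pos 8,9,10,11,12,13,14,15,24,25,26,27,28,29,30,31): XOR of data positions = 0⊕0⊕0⊕0⊕1⊕1⊕0⊕1⊕1⊕0⊕1⊕1⊕0⊕1⊕1 = 0
p16 (pos 16,17,18,19,20,21,22,23,24,25,26,27,28,29,30,31): XOR of data positions = 1⊕0⊕1⊕0⊕0⊕1⊕0⊕1⊕1⊕0⊕1⊕1⊕0⊕1⊕1 = 1
Codeword: 1000011000001101101001011011011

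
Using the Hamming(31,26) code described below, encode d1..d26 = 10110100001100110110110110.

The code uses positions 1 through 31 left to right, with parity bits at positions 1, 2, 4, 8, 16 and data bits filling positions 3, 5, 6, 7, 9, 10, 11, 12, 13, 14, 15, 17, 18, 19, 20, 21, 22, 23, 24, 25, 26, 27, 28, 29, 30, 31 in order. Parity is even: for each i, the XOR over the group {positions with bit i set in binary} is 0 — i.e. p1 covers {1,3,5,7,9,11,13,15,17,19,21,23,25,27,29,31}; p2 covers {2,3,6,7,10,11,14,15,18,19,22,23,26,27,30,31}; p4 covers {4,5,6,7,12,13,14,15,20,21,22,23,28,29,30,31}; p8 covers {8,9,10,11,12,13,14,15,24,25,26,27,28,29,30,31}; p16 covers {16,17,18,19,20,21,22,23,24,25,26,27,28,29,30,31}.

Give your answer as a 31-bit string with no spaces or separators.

0110011101000011100110110110110

Place data at non-parity positions: p1 p2 1 p4 0 1 1 p8 0 1 0 0 0 0 1 p16 1 0 0 1 1 0 1 1 0 1 1 0 1 1 0
p1 (pos 1,3,5,7,9,11,13,15,17,19,21,23,25,27,29,31): XOR of data positions = 1⊕0⊕1⊕0⊕0⊕0⊕1⊕1⊕0⊕1⊕1⊕0⊕1⊕1⊕0 = 0
p2 (pos 2,3,6,7,10,11,14,15,18,19,22,23,26,27,30,31): XOR of data positions = 1⊕1⊕1⊕1⊕0⊕0⊕1⊕0⊕0⊕0⊕1⊕1⊕1⊕1⊕0 = 1
p4 (pos 4,5,6,7,12,13,14,15,20,21,22,23,28,29,30,31): XOR of data positions = 0⊕1⊕1⊕0⊕0⊕0⊕1⊕1⊕1⊕0⊕1⊕0⊕1⊕1⊕0 = 0
p8 (pos 8,9,10,11,12,13,14,15,24,25,26,27,28,29,30,31): XOR of data positions = 0⊕1⊕0⊕0⊕0⊕0⊕1⊕1⊕0⊕1⊕1⊕0⊕1⊕1⊕0 = 1
p16 (pos 16,17,18,19,20,21,22,23,24,25,26,27,28,29,30,31): XOR of data positions = 1⊕0⊕0⊕1⊕1⊕0⊕1⊕1⊕0⊕1⊕1⊕0⊕1⊕1⊕0 = 1
Codeword: 0110011101000011100110110110110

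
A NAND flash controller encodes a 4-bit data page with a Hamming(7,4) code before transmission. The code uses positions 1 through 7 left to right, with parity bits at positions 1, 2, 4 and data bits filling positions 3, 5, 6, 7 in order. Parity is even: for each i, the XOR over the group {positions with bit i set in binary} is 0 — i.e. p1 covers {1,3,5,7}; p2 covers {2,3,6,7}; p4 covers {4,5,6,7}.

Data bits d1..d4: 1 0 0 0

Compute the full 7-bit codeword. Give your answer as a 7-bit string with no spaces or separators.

1110000

Place data at non-parity positions: p1 p2 1 p4 0 0 0
p1 (pos 1,3,5,7): XOR of data positions = 1⊕0⊕0 = 1
p2 (pos 2,3,6,7): XOR of data positions = 1⊕0⊕0 = 1
p4 (pos 4,5,6,7): XOR of data positions = 0⊕0⊕0 = 0
Codeword: 1110000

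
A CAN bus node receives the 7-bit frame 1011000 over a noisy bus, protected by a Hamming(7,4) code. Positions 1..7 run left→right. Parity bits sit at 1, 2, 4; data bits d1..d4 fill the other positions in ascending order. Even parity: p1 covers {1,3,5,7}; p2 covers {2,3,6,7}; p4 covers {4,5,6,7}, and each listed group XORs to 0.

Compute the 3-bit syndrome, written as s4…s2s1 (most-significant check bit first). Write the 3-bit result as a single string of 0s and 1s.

s1 (pos 1,3,5,7): 1⊕1⊕0⊕0 = 0
s2 (pos 2,3,6,7): 0⊕1⊕0⊕0 = 1
s4 (pos 4,5,6,7): 1⊕0⊕0⊕0 = 1
Syndrome s4…s1 = 110 → error at position 6.

110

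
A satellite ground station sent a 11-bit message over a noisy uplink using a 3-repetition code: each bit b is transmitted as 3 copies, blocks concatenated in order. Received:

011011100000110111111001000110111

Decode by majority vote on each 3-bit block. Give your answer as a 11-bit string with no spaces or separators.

Block 1 (011): 2 ones → 1
Block 2 (011): 2 ones → 1
Block 3 (100): 1 one → 0
Block 4 (000): 0 ones → 0
Block 5 (110): 2 ones → 1
Block 6 (111): 3 ones → 1
Block 7 (111): 3 ones → 1
Block 8 (001): 1 one → 0
Block 9 (000): 0 ones → 0
Block 10 (110): 2 ones → 1
Block 11 (111): 3 ones → 1

11001110011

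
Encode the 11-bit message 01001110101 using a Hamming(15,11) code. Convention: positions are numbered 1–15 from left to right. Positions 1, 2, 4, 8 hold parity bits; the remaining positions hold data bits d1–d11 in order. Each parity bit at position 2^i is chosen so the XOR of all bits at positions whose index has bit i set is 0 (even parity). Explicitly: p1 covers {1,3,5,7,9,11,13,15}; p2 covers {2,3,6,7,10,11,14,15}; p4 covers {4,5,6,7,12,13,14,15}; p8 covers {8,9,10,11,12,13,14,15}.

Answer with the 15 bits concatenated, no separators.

Place data at non-parity positions: p1 p2 0 p4 1 0 0 p8 1 1 1 0 1 0 1
p1 (pos 1,3,5,7,9,11,13,15): XOR of data positions = 0⊕1⊕0⊕1⊕1⊕1⊕1 = 1
p2 (pos 2,3,6,7,10,11,14,15): XOR of data positions = 0⊕0⊕0⊕1⊕1⊕0⊕1 = 1
p4 (pos 4,5,6,7,12,13,14,15): XOR of data positions = 1⊕0⊕0⊕0⊕1⊕0⊕1 = 1
p8 (pos 8,9,10,11,12,13,14,15): XOR of data positions = 1⊕1⊕1⊕0⊕1⊕0⊕1 = 1
Codeword: 110110011110101

110110011110101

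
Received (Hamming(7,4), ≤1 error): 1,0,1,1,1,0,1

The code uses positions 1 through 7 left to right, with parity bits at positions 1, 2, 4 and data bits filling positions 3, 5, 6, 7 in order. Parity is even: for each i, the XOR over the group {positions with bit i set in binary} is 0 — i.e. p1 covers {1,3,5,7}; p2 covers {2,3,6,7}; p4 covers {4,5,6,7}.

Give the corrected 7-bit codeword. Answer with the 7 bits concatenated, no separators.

s1 (pos 1,3,5,7): 1⊕1⊕1⊕1 = 0
s2 (pos 2,3,6,7): 0⊕1⊕0⊕1 = 0
s4 (pos 4,5,6,7): 1⊕1⊕0⊕1 = 1
Syndrome s4…s1 = 100 → error at position 4.
Flip position 4: 1011101 → 1010101

1010101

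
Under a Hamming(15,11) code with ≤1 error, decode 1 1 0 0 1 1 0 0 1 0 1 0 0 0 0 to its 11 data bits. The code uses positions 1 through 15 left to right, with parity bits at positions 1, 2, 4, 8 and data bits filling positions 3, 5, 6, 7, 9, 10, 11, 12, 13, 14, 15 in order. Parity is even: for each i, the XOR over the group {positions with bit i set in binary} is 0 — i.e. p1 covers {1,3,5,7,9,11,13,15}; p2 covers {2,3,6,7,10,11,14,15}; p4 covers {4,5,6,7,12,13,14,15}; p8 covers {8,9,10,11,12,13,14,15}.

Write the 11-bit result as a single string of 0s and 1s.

s1 (pos 1,3,5,7,9,11,13,15): 1⊕0⊕1⊕0⊕1⊕1⊕0⊕0 = 0
s2 (pos 2,3,6,7,10,11,14,15): 1⊕0⊕1⊕0⊕0⊕1⊕0⊕0 = 1
s4 (pos 4,5,6,7,12,13,14,15): 0⊕1⊕1⊕0⊕0⊕0⊕0⊕0 = 0
s8 (pos 8,9,10,11,12,13,14,15): 0⊕1⊕0⊕1⊕0⊕0⊕0⊕0 = 0
Syndrome s8…s1 = 0010 → error at position 2.
Flip position 2: 110011001010000 → 100011001010000
Read data bits from positions 3,5,6,7,9,10,11,12,13,14,15: 01101010000

01101010000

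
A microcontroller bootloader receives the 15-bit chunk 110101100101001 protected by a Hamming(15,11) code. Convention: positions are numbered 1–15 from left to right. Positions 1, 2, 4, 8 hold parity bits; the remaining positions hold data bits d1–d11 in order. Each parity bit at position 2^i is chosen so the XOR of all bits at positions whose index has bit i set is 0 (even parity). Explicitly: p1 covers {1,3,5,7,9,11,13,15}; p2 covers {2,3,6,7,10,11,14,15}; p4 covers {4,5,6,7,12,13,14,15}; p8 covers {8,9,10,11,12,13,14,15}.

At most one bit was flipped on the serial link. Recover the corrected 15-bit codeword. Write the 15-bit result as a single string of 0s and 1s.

s1 (pos 1,3,5,7,9,11,13,15): 1⊕0⊕0⊕1⊕0⊕0⊕0⊕1 = 1
s2 (pos 2,3,6,7,10,11,14,15): 1⊕0⊕1⊕1⊕1⊕0⊕0⊕1 = 1
s4 (pos 4,5,6,7,12,13,14,15): 1⊕0⊕1⊕1⊕1⊕0⊕0⊕1 = 1
s8 (pos 8,9,10,11,12,13,14,15): 0⊕0⊕1⊕0⊕1⊕0⊕0⊕1 = 1
Syndrome s8…s1 = 1111 → error at position 15.
Flip position 15: 110101100101001 → 110101100101000

110101100101000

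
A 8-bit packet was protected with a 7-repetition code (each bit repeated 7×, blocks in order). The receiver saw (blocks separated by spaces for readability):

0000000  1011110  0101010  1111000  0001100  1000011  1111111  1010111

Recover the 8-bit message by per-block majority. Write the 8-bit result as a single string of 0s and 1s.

01010011

Block 1 (0000000): 0 ones → 0
Block 2 (1011110): 5 ones → 1
Block 3 (0101010): 3 ones → 0
Block 4 (1111000): 4 ones → 1
Block 5 (0001100): 2 ones → 0
Block 6 (1000011): 3 ones → 0
Block 7 (1111111): 7 ones → 1
Block 8 (1010111): 5 ones → 1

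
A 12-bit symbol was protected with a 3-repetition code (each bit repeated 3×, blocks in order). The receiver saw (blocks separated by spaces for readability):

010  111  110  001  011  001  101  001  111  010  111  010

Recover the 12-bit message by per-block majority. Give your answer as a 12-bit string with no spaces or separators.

Block 1 (010): 1 one → 0
Block 2 (111): 3 ones → 1
Block 3 (110): 2 ones → 1
Block 4 (001): 1 one → 0
Block 5 (011): 2 ones → 1
Block 6 (001): 1 one → 0
Block 7 (101): 2 ones → 1
Block 8 (001): 1 one → 0
Block 9 (111): 3 ones → 1
Block 10 (010): 1 one → 0
Block 11 (111): 3 ones → 1
Block 12 (010): 1 one → 0

011010101010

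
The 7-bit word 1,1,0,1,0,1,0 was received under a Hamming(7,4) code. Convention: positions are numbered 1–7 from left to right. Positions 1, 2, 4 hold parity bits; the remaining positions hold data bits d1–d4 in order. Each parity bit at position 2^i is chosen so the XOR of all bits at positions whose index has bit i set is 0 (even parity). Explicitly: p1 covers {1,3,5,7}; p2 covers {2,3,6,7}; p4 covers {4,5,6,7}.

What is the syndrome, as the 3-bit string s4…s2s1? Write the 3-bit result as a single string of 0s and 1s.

s1 (pos 1,3,5,7): 1⊕0⊕0⊕0 = 1
s2 (pos 2,3,6,7): 1⊕0⊕1⊕0 = 0
s4 (pos 4,5,6,7): 1⊕0⊕1⊕0 = 0
Syndrome s4…s1 = 001 → error at position 1.

001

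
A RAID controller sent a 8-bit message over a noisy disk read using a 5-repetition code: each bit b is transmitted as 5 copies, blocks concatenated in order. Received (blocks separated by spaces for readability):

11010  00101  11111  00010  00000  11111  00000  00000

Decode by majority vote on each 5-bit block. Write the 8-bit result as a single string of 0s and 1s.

10100100

Block 1 (11010): 3 ones → 1
Block 2 (00101): 2 ones → 0
Block 3 (11111): 5 ones → 1
Block 4 (00010): 1 one → 0
Block 5 (00000): 0 ones → 0
Block 6 (11111): 5 ones → 1
Block 7 (00000): 0 ones → 0
Block 8 (00000): 0 ones → 0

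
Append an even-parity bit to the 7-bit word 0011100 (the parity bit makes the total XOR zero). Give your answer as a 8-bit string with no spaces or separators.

00111001

XOR of the 7 data bits: 0⊕0⊕1⊕1⊕1⊕0⊕0 = 1
Parity bit = 1 (so all 8 bits XOR to 0).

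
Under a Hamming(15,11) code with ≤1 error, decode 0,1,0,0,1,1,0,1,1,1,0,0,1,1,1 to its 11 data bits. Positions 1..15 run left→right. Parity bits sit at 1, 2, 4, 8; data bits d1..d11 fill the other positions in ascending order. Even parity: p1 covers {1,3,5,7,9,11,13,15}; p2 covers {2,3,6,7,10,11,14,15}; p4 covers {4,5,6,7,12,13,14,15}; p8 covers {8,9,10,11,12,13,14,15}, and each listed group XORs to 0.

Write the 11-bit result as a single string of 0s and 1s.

01001100111

s1 (pos 1,3,5,7,9,11,13,15): 0⊕0⊕1⊕0⊕1⊕0⊕1⊕1 = 0
s2 (pos 2,3,6,7,10,11,14,15): 1⊕0⊕1⊕0⊕1⊕0⊕1⊕1 = 1
s4 (pos 4,5,6,7,12,13,14,15): 0⊕1⊕1⊕0⊕0⊕1⊕1⊕1 = 1
s8 (pos 8,9,10,11,12,13,14,15): 1⊕1⊕1⊕0⊕0⊕1⊕1⊕1 = 0
Syndrome s8…s1 = 0110 → error at position 6.
Flip position 6: 010011011100111 → 010010011100111
Read data bits from positions 3,5,6,7,9,10,11,12,13,14,15: 01001100111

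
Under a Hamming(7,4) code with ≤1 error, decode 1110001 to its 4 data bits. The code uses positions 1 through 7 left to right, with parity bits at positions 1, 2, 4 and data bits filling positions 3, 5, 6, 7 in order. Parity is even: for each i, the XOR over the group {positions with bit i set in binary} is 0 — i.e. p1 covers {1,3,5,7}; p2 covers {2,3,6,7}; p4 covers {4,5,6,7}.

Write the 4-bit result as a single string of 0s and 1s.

s1 (pos 1,3,5,7): 1⊕1⊕0⊕1 = 1
s2 (pos 2,3,6,7): 1⊕1⊕0⊕1 = 1
s4 (pos 4,5,6,7): 0⊕0⊕0⊕1 = 1
Syndrome s4…s1 = 111 → error at position 7.
Flip position 7: 1110001 → 1110000
Read data bits from positions 3,5,6,7: 1000

1000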